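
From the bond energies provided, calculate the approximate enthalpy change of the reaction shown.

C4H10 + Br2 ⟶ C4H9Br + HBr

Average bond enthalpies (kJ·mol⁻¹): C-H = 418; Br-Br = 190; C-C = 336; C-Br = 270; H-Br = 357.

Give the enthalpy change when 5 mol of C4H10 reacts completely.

Bonds broken (reactants):
  Br-Br: 1 × 190 = 190
  C-C: 3 × 336 = 1008
  C-H: 10 × 418 = 4180
  Σ(broken) = 5378 kJ
Bonds formed (products):
  C-Br: 1 × 270 = 270
  C-C: 3 × 336 = 1008
  C-H: 9 × 418 = 3762
  H-Br: 1 × 357 = 357
  Σ(formed) = 5397 kJ
ΔH = Σ(broken) − Σ(formed) = 5378 − 5397 = −19 kJ
For 5× the reaction as written: 5 × (−19) = −95 kJ

ΔH = −95 kJ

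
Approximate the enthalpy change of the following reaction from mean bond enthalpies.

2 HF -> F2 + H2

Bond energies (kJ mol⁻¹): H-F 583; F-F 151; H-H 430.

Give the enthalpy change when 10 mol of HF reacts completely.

ΔH = +2925 kJ

Bonds broken (reactants):
  H-F: 2 × 583 = 1166
  Σ(broken) = 1166 kJ
Bonds formed (products):
  F-F: 1 × 151 = 151
  H-H: 1 × 430 = 430
  Σ(formed) = 581 kJ
ΔH = Σ(broken) − Σ(formed) = 1166 − 581 = +585 kJ
For 5× the reaction as written: 5 × (+585) = +2925 kJ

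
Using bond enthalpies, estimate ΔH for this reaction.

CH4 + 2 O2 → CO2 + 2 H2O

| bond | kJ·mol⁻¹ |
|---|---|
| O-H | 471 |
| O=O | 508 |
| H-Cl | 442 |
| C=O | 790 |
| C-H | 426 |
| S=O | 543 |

Bonds broken (reactants):
  C-H: 4 × 426 = 1704
  O=O: 2 × 508 = 1016
  Σ(broken) = 2720 kJ
Bonds formed (products):
  C=O: 2 × 790 = 1580
  O-H: 4 × 471 = 1884
  Σ(formed) = 3464 kJ
ΔH = Σ(broken) − Σ(formed) = 2720 − 3464 = −744 kJ

ΔH ≈ −744 kJ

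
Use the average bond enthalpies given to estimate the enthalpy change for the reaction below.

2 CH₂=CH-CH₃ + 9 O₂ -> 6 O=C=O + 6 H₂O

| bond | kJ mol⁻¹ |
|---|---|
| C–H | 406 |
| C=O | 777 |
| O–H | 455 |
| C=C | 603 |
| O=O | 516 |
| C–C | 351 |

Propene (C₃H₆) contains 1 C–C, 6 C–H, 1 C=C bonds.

ΔH ≈ −3360 kJ

Bonds broken (reactants):
  C–C: 2 × 351 = 702
  C–H: 12 × 406 = 4872
  C=C: 2 × 603 = 1206
  O=O: 9 × 516 = 4644
  Σ(broken) = 11424 kJ
Bonds formed (products):
  C=O: 12 × 777 = 9324
  O–H: 12 × 455 = 5460
  Σ(formed) = 14784 kJ
ΔH = Σ(broken) − Σ(formed) = 11424 − 14784 = −3360 kJ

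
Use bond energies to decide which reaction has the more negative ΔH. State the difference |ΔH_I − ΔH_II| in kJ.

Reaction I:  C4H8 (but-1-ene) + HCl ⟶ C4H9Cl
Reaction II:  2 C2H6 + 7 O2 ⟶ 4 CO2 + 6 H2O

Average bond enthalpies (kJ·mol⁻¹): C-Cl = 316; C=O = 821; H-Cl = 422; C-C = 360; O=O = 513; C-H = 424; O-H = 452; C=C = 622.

Reaction I:
  Bonds broken (reactants):
    C-C: 2 × 360 = 720
    C-H: 8 × 424 = 3392
    C=C: 1 × 622 = 622
    H-Cl: 1 × 422 = 422
    Σ(broken) = 5156 kJ
  Bonds formed (products):
    C-C: 3 × 360 = 1080
    C-Cl: 1 × 316 = 316
    C-H: 9 × 424 = 3816
    Σ(formed) = 5212 kJ
  ΔH_I = 5156 − 5212 = −56 kJ
Reaction II:
  Bonds broken (reactants):
    C-C: 2 × 360 = 720
    C-H: 12 × 424 = 5088
    O=O: 7 × 513 = 3591
    Σ(broken) = 9399 kJ
  Bonds formed (products):
    C=O: 8 × 821 = 6568
    O-H: 12 × 452 = 5424
    Σ(formed) = 11992 kJ
  ΔH_II = 9399 − 11992 = −2593 kJ
ΔH_I − ΔH_II = +2537 kJ, so reaction II has the more negative ΔH; |ΔH_I − ΔH_II| = 2537 kJ.

Reaction II, by 2537 kJ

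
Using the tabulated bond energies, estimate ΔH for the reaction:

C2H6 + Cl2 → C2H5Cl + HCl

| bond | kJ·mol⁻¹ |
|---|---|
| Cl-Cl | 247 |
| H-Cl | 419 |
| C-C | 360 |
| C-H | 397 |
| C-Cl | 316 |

Bonds broken (reactants):
  C-C: 1 × 360 = 360
  C-H: 6 × 397 = 2382
  Cl-Cl: 1 × 247 = 247
  Σ(broken) = 2989 kJ
Bonds formed (products):
  C-C: 1 × 360 = 360
  C-Cl: 1 × 316 = 316
  C-H: 5 × 397 = 1985
  H-Cl: 1 × 419 = 419
  Σ(formed) = 3080 kJ
ΔH = Σ(broken) − Σ(formed) = 2989 − 3080 = −91 kJ

ΔH ≈ −91 kJ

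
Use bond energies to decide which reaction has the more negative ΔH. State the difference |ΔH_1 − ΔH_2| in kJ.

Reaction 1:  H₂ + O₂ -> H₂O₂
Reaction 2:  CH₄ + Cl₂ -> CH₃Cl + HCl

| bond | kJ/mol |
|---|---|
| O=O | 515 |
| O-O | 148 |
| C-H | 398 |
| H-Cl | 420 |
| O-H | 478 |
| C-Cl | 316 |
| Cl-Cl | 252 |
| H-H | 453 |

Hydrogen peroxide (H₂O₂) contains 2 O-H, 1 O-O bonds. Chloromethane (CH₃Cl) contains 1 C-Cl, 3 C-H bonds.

Reaction 1:
  Bonds broken (reactants):
    H-H: 1 × 453 = 453
    O=O: 1 × 515 = 515
    Σ(broken) = 968 kJ
  Bonds formed (products):
    O-H: 2 × 478 = 956
    O-O: 1 × 148 = 148
    Σ(formed) = 1104 kJ
  ΔH_1 = 968 − 1104 = −136 kJ
Reaction 2:
  Bonds broken (reactants):
    C-H: 4 × 398 = 1592
    Cl-Cl: 1 × 252 = 252
    Σ(broken) = 1844 kJ
  Bonds formed (products):
    C-Cl: 1 × 316 = 316
    C-H: 3 × 398 = 1194
    H-Cl: 1 × 420 = 420
    Σ(formed) = 1930 kJ
  ΔH_2 = 1844 − 1930 = −86 kJ
ΔH_1 − ΔH_2 = −50 kJ, so reaction 1 has the more negative ΔH; |ΔH_1 − ΔH_2| = 50 kJ.

Reaction 1, by 50 kJ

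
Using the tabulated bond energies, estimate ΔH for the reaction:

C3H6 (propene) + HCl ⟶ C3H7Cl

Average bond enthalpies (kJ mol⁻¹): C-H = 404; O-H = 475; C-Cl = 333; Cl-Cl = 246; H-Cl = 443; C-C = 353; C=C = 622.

Bonds broken (reactants):
  C-C: 1 × 353 = 353
  C-H: 6 × 404 = 2424
  C=C: 1 × 622 = 622
  H-Cl: 1 × 443 = 443
  Σ(broken) = 3842 kJ
Bonds formed (products):
  C-C: 2 × 353 = 706
  C-Cl: 1 × 333 = 333
  C-H: 7 × 404 = 2828
  Σ(formed) = 3867 kJ
ΔH = Σ(broken) − Σ(formed) = 3842 − 3867 = −25 kJ

ΔH ≈ −25 kJ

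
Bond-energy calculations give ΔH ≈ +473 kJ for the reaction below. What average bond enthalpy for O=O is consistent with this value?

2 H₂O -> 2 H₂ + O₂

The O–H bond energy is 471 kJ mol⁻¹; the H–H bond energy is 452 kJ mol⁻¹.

D(O=O) ≈ 507 kJ/mol

Let D be the O=O bond energy.
Σ(broken) = 4×471 = 1884
Σ(formed) = 2×452 + 1×D = 904 + D
ΔH = Σ(broken) − Σ(formed) = (1884) − (904 + D) = +980 − D
Setting this equal to +473 kJ gives D = 507 kJ/mol.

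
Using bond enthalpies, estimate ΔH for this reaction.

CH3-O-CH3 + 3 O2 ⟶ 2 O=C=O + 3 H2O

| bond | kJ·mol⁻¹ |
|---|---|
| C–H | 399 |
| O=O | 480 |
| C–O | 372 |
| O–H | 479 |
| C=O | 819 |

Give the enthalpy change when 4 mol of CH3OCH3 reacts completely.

Bonds broken (reactants):
  C–H: 6 × 399 = 2394
  C–O: 2 × 372 = 744
  O=O: 3 × 480 = 1440
  Σ(broken) = 4578 kJ
Bonds formed (products):
  C=O: 4 × 819 = 3276
  O–H: 6 × 479 = 2874
  Σ(formed) = 6150 kJ
ΔH = Σ(broken) − Σ(formed) = 4578 − 6150 = −1572 kJ
For 4× the reaction as written: 4 × (−1572) = −6288 kJ

ΔH = −6288 kJ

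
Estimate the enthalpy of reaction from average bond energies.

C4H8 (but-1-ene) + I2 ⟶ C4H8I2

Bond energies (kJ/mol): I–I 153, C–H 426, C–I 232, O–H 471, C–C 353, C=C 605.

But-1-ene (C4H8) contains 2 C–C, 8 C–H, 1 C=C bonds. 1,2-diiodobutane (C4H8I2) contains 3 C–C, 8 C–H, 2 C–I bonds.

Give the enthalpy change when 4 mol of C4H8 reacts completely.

ΔH = −236 kJ

Bonds broken (reactants):
  C–C: 2 × 353 = 706
  C–H: 8 × 426 = 3408
  C=C: 1 × 605 = 605
  I–I: 1 × 153 = 153
  Σ(broken) = 4872 kJ
Bonds formed (products):
  C–C: 3 × 353 = 1059
  C–H: 8 × 426 = 3408
  C–I: 2 × 232 = 464
  Σ(formed) = 4931 kJ
ΔH = Σ(broken) − Σ(formed) = 4872 − 4931 = −59 kJ
For 4× the reaction as written: 4 × (−59) = −236 kJ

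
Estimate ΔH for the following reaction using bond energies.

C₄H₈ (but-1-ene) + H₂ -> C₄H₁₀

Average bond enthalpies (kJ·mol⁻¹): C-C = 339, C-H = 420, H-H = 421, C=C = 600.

ΔH ≈ −158 kJ

Bonds broken (reactants):
  C-C: 2 × 339 = 678
  C-H: 8 × 420 = 3360
  C=C: 1 × 600 = 600
  H-H: 1 × 421 = 421
  Σ(broken) = 5059 kJ
Bonds formed (products):
  C-C: 3 × 339 = 1017
  C-H: 10 × 420 = 4200
  Σ(formed) = 5217 kJ
ΔH = Σ(broken) − Σ(formed) = 5059 − 5217 = −158 kJ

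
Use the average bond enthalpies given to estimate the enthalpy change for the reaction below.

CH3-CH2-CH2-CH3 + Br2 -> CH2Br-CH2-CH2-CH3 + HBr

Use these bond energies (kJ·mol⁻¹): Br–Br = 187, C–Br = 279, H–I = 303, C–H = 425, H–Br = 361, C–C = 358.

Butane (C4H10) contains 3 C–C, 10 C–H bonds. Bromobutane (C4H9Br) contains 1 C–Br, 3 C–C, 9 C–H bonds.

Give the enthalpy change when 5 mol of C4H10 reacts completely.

ΔH = −140 kJ

Bonds broken (reactants):
  Br–Br: 1 × 187 = 187
  C–C: 3 × 358 = 1074
  C–H: 10 × 425 = 4250
  Σ(broken) = 5511 kJ
Bonds formed (products):
  C–Br: 1 × 279 = 279
  C–C: 3 × 358 = 1074
  C–H: 9 × 425 = 3825
  H–Br: 1 × 361 = 361
  Σ(formed) = 5539 kJ
ΔH = Σ(broken) − Σ(formed) = 5511 − 5539 = −28 kJ
For 5× the reaction as written: 5 × (−28) = −140 kJ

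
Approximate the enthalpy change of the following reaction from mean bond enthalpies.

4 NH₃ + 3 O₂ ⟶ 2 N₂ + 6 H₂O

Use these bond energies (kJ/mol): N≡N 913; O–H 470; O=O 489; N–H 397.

ΔH ≈ −1235 kJ

Bonds broken (reactants):
  N–H: 12 × 397 = 4764
  O=O: 3 × 489 = 1467
  Σ(broken) = 6231 kJ
Bonds formed (products):
  N≡N: 2 × 913 = 1826
  O–H: 12 × 470 = 5640
  Σ(formed) = 7466 kJ
ΔH = Σ(broken) − Σ(formed) = 6231 − 7466 = −1235 kJ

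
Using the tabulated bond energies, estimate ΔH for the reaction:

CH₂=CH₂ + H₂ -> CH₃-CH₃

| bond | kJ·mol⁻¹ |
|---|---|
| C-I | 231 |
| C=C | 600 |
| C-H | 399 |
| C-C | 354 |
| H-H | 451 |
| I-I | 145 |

ΔH ≈ −101 kJ

Bonds broken (reactants):
  C-H: 4 × 399 = 1596
  C=C: 1 × 600 = 600
  H-H: 1 × 451 = 451
  Σ(broken) = 2647 kJ
Bonds formed (products):
  C-C: 1 × 354 = 354
  C-H: 6 × 399 = 2394
  Σ(formed) = 2748 kJ
ΔH = Σ(broken) − Σ(formed) = 2647 − 2748 = −101 kJ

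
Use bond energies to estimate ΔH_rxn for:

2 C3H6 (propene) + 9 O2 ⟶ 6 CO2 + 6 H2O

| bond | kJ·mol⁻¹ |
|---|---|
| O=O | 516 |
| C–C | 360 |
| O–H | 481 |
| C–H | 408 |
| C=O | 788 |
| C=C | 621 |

ΔH ≈ −3726 kJ

Bonds broken (reactants):
  C–C: 2 × 360 = 720
  C–H: 12 × 408 = 4896
  C=C: 2 × 621 = 1242
  O=O: 9 × 516 = 4644
  Σ(broken) = 11502 kJ
Bonds formed (products):
  C=O: 12 × 788 = 9456
  O–H: 12 × 481 = 5772
  Σ(formed) = 15228 kJ
ΔH = Σ(broken) − Σ(formed) = 11502 − 15228 = −3726 kJ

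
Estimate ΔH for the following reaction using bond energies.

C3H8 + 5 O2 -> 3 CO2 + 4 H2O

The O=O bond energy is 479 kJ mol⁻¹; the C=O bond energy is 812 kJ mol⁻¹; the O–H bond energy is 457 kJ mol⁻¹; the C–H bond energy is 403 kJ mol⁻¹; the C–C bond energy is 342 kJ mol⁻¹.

ΔH ≈ −2225 kJ

Bonds broken (reactants):
  C–C: 2 × 342 = 684
  C–H: 8 × 403 = 3224
  O=O: 5 × 479 = 2395
  Σ(broken) = 6303 kJ
Bonds formed (products):
  C=O: 6 × 812 = 4872
  O–H: 8 × 457 = 3656
  Σ(formed) = 8528 kJ
ΔH = Σ(broken) − Σ(formed) = 6303 − 8528 = −2225 kJ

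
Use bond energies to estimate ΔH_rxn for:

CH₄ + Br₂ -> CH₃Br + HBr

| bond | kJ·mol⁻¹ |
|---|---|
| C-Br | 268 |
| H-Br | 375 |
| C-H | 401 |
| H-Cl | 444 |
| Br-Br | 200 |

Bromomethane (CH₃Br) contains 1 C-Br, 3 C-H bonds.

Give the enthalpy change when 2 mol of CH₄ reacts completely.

ΔH = −84 kJ

Bonds broken (reactants):
  Br-Br: 1 × 200 = 200
  C-H: 4 × 401 = 1604
  Σ(broken) = 1804 kJ
Bonds formed (products):
  C-Br: 1 × 268 = 268
  C-H: 3 × 401 = 1203
  H-Br: 1 × 375 = 375
  Σ(formed) = 1846 kJ
ΔH = Σ(broken) − Σ(formed) = 1804 − 1846 = −42 kJ
For 2× the reaction as written: 2 × (−42) = −84 kJ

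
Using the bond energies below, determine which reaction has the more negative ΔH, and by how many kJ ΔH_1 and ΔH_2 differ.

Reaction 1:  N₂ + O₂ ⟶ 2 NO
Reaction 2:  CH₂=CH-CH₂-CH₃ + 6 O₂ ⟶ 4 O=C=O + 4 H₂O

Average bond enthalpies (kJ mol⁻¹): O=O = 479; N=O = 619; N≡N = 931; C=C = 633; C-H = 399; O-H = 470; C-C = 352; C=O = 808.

Reaction 1:
  Bonds broken (reactants):
    N≡N: 1 × 931 = 931
    O=O: 1 × 479 = 479
    Σ(broken) = 1410 kJ
  Bonds formed (products):
    N=O: 2 × 619 = 1238
    Σ(formed) = 1238 kJ
  ΔH_1 = 1410 − 1238 = +172 kJ
Reaction 2:
  Bonds broken (reactants):
    C-C: 2 × 352 = 704
    C-H: 8 × 399 = 3192
    C=C: 1 × 633 = 633
    O=O: 6 × 479 = 2874
    Σ(broken) = 7403 kJ
  Bonds formed (products):
    C=O: 8 × 808 = 6464
    O-H: 8 × 470 = 3760
    Σ(formed) = 10224 kJ
  ΔH_2 = 7403 − 10224 = −2821 kJ
ΔH_1 − ΔH_2 = +2993 kJ, so reaction 2 has the more negative ΔH; |ΔH_1 − ΔH_2| = 2993 kJ.

Reaction 2, by 2993 kJ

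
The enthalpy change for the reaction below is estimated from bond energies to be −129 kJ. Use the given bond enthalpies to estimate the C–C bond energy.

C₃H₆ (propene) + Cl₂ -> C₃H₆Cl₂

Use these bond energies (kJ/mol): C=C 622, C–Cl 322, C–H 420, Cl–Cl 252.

D(C–C) ≈ 359 kJ/mol

Let D be the C–C bond energy.
Σ(broken) = 1×D + 6×420 + 1×622 + 1×252 = 3394 + D
Σ(formed) = 2×D + 2×322 + 6×420 = 3164 + 2D
ΔH = Σ(broken) − Σ(formed) = (3394 + D) − (3164 + 2D) = +230 − D
Setting this equal to −129 kJ gives D = 359 kJ/mol.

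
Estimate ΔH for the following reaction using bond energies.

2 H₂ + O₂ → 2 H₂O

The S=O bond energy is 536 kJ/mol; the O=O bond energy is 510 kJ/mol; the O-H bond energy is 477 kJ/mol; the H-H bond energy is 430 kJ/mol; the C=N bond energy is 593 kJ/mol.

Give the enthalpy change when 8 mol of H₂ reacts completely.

Bonds broken (reactants):
  H-H: 2 × 430 = 860
  O=O: 1 × 510 = 510
  Σ(broken) = 1370 kJ
Bonds formed (products):
  O-H: 4 × 477 = 1908
  Σ(formed) = 1908 kJ
ΔH = Σ(broken) − Σ(formed) = 1370 − 1908 = −538 kJ
For 4× the reaction as written: 4 × (−538) = −2152 kJ

ΔH = −2152 kJ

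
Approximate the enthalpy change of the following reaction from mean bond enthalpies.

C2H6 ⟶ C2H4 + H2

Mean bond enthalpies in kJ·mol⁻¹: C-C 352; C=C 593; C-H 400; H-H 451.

Bonds broken (reactants):
  C-C: 1 × 352 = 352
  C-H: 6 × 400 = 2400
  Σ(broken) = 2752 kJ
Bonds formed (products):
  C-H: 4 × 400 = 1600
  C=C: 1 × 593 = 593
  H-H: 1 × 451 = 451
  Σ(formed) = 2644 kJ
ΔH = Σ(broken) − Σ(formed) = 2752 − 2644 = +108 kJ

ΔH ≈ +108 kJ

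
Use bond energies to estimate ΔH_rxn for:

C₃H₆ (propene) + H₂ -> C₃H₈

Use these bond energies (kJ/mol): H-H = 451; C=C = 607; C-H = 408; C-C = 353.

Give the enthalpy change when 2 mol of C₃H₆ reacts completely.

Bonds broken (reactants):
  C-C: 1 × 353 = 353
  C-H: 6 × 408 = 2448
  C=C: 1 × 607 = 607
  H-H: 1 × 451 = 451
  Σ(broken) = 3859 kJ
Bonds formed (products):
  C-C: 2 × 353 = 706
  C-H: 8 × 408 = 3264
  Σ(formed) = 3970 kJ
ΔH = Σ(broken) − Σ(formed) = 3859 − 3970 = −111 kJ
For 2× the reaction as written: 2 × (−111) = −222 kJ

ΔH = −222 kJ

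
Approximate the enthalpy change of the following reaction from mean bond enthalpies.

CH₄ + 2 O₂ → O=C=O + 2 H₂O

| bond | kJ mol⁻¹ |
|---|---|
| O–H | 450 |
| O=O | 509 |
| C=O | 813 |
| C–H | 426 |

ΔH ≈ −704 kJ

Bonds broken (reactants):
  C–H: 4 × 426 = 1704
  O=O: 2 × 509 = 1018
  Σ(broken) = 2722 kJ
Bonds formed (products):
  C=O: 2 × 813 = 1626
  O–H: 4 × 450 = 1800
  Σ(formed) = 3426 kJ
ΔH = Σ(broken) − Σ(formed) = 2722 − 3426 = −704 kJ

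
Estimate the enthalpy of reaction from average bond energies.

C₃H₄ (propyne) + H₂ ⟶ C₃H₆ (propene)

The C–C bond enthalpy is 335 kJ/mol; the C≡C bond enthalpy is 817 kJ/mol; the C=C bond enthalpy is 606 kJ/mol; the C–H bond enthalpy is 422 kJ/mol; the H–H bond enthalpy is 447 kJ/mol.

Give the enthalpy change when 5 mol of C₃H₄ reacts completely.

ΔH = −930 kJ

Bonds broken (reactants):
  C≡C: 1 × 817 = 817
  C–C: 1 × 335 = 335
  C–H: 4 × 422 = 1688
  H–H: 1 × 447 = 447
  Σ(broken) = 3287 kJ
Bonds formed (products):
  C–C: 1 × 335 = 335
  C–H: 6 × 422 = 2532
  C=C: 1 × 606 = 606
  Σ(formed) = 3473 kJ
ΔH = Σ(broken) − Σ(formed) = 3287 − 3473 = −186 kJ
For 5× the reaction as written: 5 × (−186) = −930 kJ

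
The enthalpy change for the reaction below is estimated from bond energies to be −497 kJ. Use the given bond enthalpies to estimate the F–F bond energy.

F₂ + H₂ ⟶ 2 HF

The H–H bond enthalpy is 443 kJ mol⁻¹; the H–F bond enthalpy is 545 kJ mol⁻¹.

D(F–F) ≈ 150 kJ/mol

Let D be the F–F bond energy.
Σ(broken) = 1×D + 1×443 = 443 + D
Σ(formed) = 2×545 = 1090
ΔH = Σ(broken) − Σ(formed) = (443 + D) − (1090) = −647 + D
Setting this equal to −497 kJ gives D = 150 kJ/mol.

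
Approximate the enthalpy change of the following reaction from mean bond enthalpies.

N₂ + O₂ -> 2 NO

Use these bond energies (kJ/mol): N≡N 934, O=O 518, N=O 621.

Bonds broken (reactants):
  N≡N: 1 × 934 = 934
  O=O: 1 × 518 = 518
  Σ(broken) = 1452 kJ
Bonds formed (products):
  N=O: 2 × 621 = 1242
  Σ(formed) = 1242 kJ
ΔH = Σ(broken) − Σ(formed) = 1452 − 1242 = +210 kJ

ΔH ≈ +210 kJ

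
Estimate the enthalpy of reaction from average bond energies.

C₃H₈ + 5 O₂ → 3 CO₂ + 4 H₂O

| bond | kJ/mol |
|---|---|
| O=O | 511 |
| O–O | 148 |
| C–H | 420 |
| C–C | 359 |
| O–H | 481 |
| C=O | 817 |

ΔH ≈ −2117 kJ

Bonds broken (reactants):
  C–C: 2 × 359 = 718
  C–H: 8 × 420 = 3360
  O=O: 5 × 511 = 2555
  Σ(broken) = 6633 kJ
Bonds formed (products):
  C=O: 6 × 817 = 4902
  O–H: 8 × 481 = 3848
  Σ(formed) = 8750 kJ
ΔH = Σ(broken) − Σ(formed) = 6633 − 8750 = −2117 kJ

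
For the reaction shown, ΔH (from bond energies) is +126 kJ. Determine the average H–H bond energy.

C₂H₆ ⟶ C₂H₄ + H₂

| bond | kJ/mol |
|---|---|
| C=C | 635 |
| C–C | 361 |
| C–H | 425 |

Let D be the H–H bond energy.
Σ(broken) = 1×361 + 6×425 = 2911
Σ(formed) = 4×425 + 1×635 + 1×D = 2335 + D
ΔH = Σ(broken) − Σ(formed) = (2911) − (2335 + D) = +576 − D
Setting this equal to +126 kJ gives D = 450 kJ/mol.

D(H–H) ≈ 450 kJ/mol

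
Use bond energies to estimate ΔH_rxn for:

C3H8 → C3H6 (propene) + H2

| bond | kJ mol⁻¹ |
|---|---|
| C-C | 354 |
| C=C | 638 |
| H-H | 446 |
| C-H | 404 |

ΔH ≈ +78 kJ

Bonds broken (reactants):
  C-C: 2 × 354 = 708
  C-H: 8 × 404 = 3232
  Σ(broken) = 3940 kJ
Bonds formed (products):
  C-C: 1 × 354 = 354
  C-H: 6 × 404 = 2424
  C=C: 1 × 638 = 638
  H-H: 1 × 446 = 446
  Σ(formed) = 3862 kJ
ΔH = Σ(broken) − Σ(formed) = 3940 − 3862 = +78 kJ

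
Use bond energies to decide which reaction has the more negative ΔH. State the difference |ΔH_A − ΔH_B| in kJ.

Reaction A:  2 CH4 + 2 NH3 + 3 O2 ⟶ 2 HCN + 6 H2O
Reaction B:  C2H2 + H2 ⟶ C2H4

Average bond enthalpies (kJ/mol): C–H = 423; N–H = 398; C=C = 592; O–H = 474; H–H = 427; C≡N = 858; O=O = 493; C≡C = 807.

Reaction A:
  Bonds broken (reactants):
    C–H: 8 × 423 = 3384
    N–H: 6 × 398 = 2388
    O=O: 3 × 493 = 1479
    Σ(broken) = 7251 kJ
  Bonds formed (products):
    C≡N: 2 × 858 = 1716
    C–H: 2 × 423 = 846
    O–H: 12 × 474 = 5688
    Σ(formed) = 8250 kJ
  ΔH_A = 7251 − 8250 = −999 kJ
Reaction B:
  Bonds broken (reactants):
    C≡C: 1 × 807 = 807
    C–H: 2 × 423 = 846
    H–H: 1 × 427 = 427
    Σ(broken) = 2080 kJ
  Bonds formed (products):
    C–H: 4 × 423 = 1692
    C=C: 1 × 592 = 592
    Σ(formed) = 2284 kJ
  ΔH_B = 2080 − 2284 = −204 kJ
ΔH_A − ΔH_B = −795 kJ, so reaction A has the more negative ΔH; |ΔH_A − ΔH_B| = 795 kJ.

Reaction A, by 795 kJ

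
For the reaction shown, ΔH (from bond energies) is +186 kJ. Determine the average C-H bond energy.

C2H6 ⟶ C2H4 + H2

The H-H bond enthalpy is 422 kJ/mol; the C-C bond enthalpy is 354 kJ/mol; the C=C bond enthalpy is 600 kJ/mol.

D(C-H) ≈ 427 kJ/mol

Let D be the C-H bond energy.
Σ(broken) = 1×354 + 6×D = 354 + 6D
Σ(formed) = 4×D + 1×600 + 1×422 = 1022 + 4D
ΔH = Σ(broken) − Σ(formed) = (354 + 6D) − (1022 + 4D) = −668 + 2D
Setting this equal to +186 kJ gives 2D = 854, so D = 427 kJ/mol.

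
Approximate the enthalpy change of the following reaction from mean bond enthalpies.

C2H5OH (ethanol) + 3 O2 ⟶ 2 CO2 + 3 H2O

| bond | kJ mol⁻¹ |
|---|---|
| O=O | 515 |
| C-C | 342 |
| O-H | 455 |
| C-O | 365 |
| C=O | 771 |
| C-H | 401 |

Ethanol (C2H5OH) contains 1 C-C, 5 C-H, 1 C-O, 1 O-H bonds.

Bonds broken (reactants):
  C-C: 1 × 342 = 342
  C-H: 5 × 401 = 2005
  C-O: 1 × 365 = 365
  O-H: 1 × 455 = 455
  O=O: 3 × 515 = 1545
  Σ(broken) = 4712 kJ
Bonds formed (products):
  C=O: 4 × 771 = 3084
  O-H: 6 × 455 = 2730
  Σ(formed) = 5814 kJ
ΔH = Σ(broken) − Σ(formed) = 4712 − 5814 = −1102 kJ

ΔH ≈ −1102 kJ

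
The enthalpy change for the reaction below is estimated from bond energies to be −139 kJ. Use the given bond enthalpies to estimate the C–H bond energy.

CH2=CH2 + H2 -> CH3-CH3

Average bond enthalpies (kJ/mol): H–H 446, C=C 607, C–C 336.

Let D be the C–H bond energy.
Σ(broken) = 4×D + 1×607 + 1×446 = 1053 + 4D
Σ(formed) = 1×336 + 6×D = 336 + 6D
ΔH = Σ(broken) − Σ(formed) = (1053 + 4D) − (336 + 6D) = +717 − 2D
Setting this equal to −139 kJ gives 2D = 856, so D = 428 kJ/mol.

D(C–H) ≈ 428 kJ/mol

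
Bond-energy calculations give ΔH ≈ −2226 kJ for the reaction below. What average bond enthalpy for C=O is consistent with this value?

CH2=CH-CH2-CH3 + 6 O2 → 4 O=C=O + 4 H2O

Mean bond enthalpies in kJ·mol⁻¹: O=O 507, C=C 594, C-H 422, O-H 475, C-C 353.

Let D be the C=O bond energy.
Σ(broken) = 2×353 + 8×422 + 1×594 + 6×507 = 7718
Σ(formed) = 8×D + 8×475 = 3800 + 8D
ΔH = Σ(broken) − Σ(formed) = (7718) − (3800 + 8D) = +3918 − 8D
Setting this equal to −2226 kJ gives 8D = 6144, so D = 768 kJ/mol.

D(C=O) ≈ 768 kJ/mol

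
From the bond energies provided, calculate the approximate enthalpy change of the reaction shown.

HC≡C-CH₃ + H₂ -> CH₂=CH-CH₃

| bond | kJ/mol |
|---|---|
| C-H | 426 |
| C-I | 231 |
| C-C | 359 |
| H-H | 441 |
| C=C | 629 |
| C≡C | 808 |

Bonds broken (reactants):
  C≡C: 1 × 808 = 808
  C-C: 1 × 359 = 359
  C-H: 4 × 426 = 1704
  H-H: 1 × 441 = 441
  Σ(broken) = 3312 kJ
Bonds formed (products):
  C-C: 1 × 359 = 359
  C-H: 6 × 426 = 2556
  C=C: 1 × 629 = 629
  Σ(formed) = 3544 kJ
ΔH = Σ(broken) − Σ(formed) = 3312 − 3544 = −232 kJ

ΔH ≈ −232 kJ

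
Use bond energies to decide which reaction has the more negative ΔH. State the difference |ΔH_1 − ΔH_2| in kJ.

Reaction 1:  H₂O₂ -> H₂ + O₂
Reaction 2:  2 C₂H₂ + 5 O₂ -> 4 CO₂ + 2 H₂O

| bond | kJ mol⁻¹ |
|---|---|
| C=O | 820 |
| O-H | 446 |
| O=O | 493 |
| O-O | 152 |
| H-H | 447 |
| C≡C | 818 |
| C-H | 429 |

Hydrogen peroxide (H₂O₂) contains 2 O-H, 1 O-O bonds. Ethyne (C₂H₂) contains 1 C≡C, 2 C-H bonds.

Reaction 2, by 2631 kJ

Reaction 1:
  Bonds broken (reactants):
    O-H: 2 × 446 = 892
    O-O: 1 × 152 = 152
    Σ(broken) = 1044 kJ
  Bonds formed (products):
    H-H: 1 × 447 = 447
    O=O: 1 × 493 = 493
    Σ(formed) = 940 kJ
  ΔH_1 = 1044 − 940 = +104 kJ
Reaction 2:
  Bonds broken (reactants):
    C≡C: 2 × 818 = 1636
    C-H: 4 × 429 = 1716
    O=O: 5 × 493 = 2465
    Σ(broken) = 5817 kJ
  Bonds formed (products):
    C=O: 8 × 820 = 6560
    O-H: 4 × 446 = 1784
    Σ(formed) = 8344 kJ
  ΔH_2 = 5817 − 8344 = −2527 kJ
ΔH_1 − ΔH_2 = +2631 kJ, so reaction 2 has the more negative ΔH; |ΔH_1 − ΔH_2| = 2631 kJ.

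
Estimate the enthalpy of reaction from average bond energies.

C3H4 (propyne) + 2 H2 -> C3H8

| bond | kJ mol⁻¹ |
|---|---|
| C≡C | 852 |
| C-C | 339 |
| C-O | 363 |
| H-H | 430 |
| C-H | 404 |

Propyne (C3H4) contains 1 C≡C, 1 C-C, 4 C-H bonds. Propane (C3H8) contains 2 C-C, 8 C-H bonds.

Bonds broken (reactants):
  C≡C: 1 × 852 = 852
  C-C: 1 × 339 = 339
  C-H: 4 × 404 = 1616
  H-H: 2 × 430 = 860
  Σ(broken) = 3667 kJ
Bonds formed (products):
  C-C: 2 × 339 = 678
  C-H: 8 × 404 = 3232
  Σ(formed) = 3910 kJ
ΔH = Σ(broken) − Σ(formed) = 3667 − 3910 = −243 kJ

ΔH ≈ −243 kJ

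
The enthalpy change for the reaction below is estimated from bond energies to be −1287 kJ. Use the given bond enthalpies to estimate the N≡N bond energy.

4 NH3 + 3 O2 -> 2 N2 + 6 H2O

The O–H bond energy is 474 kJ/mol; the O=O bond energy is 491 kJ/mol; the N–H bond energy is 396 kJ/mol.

D(N≡N) ≈ 912 kJ/mol

Let D be the N≡N bond energy.
Σ(broken) = 12×396 + 3×491 = 6225
Σ(formed) = 2×D + 12×474 = 5688 + 2D
ΔH = Σ(broken) − Σ(formed) = (6225) − (5688 + 2D) = +537 − 2D
Setting this equal to −1287 kJ gives 2D = 1824, so D = 912 kJ/mol.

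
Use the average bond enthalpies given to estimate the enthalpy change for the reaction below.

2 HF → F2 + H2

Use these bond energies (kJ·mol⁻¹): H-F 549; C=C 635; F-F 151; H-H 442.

Bonds broken (reactants):
  H-F: 2 × 549 = 1098
  Σ(broken) = 1098 kJ
Bonds formed (products):
  F-F: 1 × 151 = 151
  H-H: 1 × 442 = 442
  Σ(formed) = 593 kJ
ΔH = Σ(broken) − Σ(formed) = 1098 − 593 = +505 kJ

ΔH ≈ +505 kJ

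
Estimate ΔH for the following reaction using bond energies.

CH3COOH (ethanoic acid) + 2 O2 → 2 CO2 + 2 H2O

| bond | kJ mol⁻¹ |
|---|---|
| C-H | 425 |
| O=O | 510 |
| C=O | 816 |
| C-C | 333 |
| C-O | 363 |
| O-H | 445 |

ΔH ≈ −792 kJ

Bonds broken (reactants):
  C-C: 1 × 333 = 333
  C-H: 3 × 425 = 1275
  C-O: 1 × 363 = 363
  C=O: 1 × 816 = 816
  O-H: 1 × 445 = 445
  O=O: 2 × 510 = 1020
  Σ(broken) = 4252 kJ
Bonds formed (products):
  C=O: 4 × 816 = 3264
  O-H: 4 × 445 = 1780
  Σ(formed) = 5044 kJ
ΔH = Σ(broken) − Σ(formed) = 4252 − 5044 = −792 kJ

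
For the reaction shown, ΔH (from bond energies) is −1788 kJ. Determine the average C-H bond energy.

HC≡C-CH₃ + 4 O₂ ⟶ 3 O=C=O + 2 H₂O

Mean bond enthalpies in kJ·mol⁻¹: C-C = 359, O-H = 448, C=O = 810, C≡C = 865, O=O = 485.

D(C-H) ≈ 425 kJ/mol

Let D be the C-H bond energy.
Σ(broken) = 1×865 + 1×359 + 4×D + 4×485 = 3164 + 4D
Σ(formed) = 6×810 + 4×448 = 6652
ΔH = Σ(broken) − Σ(formed) = (3164 + 4D) − (6652) = −3488 + 4D
Setting this equal to −1788 kJ gives 4D = 1700, so D = 425 kJ/mol.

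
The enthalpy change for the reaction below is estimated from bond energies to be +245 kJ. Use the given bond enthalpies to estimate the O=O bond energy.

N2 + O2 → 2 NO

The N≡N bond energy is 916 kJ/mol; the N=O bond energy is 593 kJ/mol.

D(O=O) ≈ 515 kJ/mol

Let D be the O=O bond energy.
Σ(broken) = 1×916 + 1×D = 916 + D
Σ(formed) = 2×593 = 1186
ΔH = Σ(broken) − Σ(formed) = (916 + D) − (1186) = −270 + D
Setting this equal to +245 kJ gives D = 515 kJ/mol.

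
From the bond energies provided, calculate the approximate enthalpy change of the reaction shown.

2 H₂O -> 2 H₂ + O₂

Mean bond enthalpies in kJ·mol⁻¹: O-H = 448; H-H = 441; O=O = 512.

Bonds broken (reactants):
  O-H: 4 × 448 = 1792
  Σ(broken) = 1792 kJ
Bonds formed (products):
  H-H: 2 × 441 = 882
  O=O: 1 × 512 = 512
  Σ(formed) = 1394 kJ
ΔH = Σ(broken) − Σ(formed) = 1792 − 1394 = +398 kJ

ΔH ≈ +398 kJ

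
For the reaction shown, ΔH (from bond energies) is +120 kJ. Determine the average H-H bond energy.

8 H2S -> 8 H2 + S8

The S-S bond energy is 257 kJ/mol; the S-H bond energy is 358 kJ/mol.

Let D be the H-H bond energy.
Σ(broken) = 16×358 = 5728
Σ(formed) = 8×D + 8×257 = 2056 + 8D
ΔH = Σ(broken) − Σ(formed) = (5728) − (2056 + 8D) = +3672 − 8D
Setting this equal to +120 kJ gives 8D = 3552, so D = 444 kJ/mol.

D(H-H) ≈ 444 kJ/mol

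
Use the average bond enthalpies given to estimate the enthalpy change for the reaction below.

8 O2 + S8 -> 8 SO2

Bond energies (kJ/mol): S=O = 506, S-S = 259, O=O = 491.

Bonds broken (reactants):
  O=O: 8 × 491 = 3928
  S-S: 8 × 259 = 2072
  Σ(broken) = 6000 kJ
Bonds formed (products):
  S=O: 16 × 506 = 8096
  Σ(formed) = 8096 kJ
ΔH = Σ(broken) − Σ(formed) = 6000 − 8096 = −2096 kJ

ΔH ≈ −2096 kJ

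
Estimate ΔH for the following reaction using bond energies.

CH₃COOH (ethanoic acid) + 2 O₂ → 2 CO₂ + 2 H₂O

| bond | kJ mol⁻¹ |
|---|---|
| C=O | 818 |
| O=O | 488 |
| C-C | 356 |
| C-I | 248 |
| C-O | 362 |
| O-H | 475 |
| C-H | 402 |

ΔH ≈ −979 kJ

Bonds broken (reactants):
  C-C: 1 × 356 = 356
  C-H: 3 × 402 = 1206
  C-O: 1 × 362 = 362
  C=O: 1 × 818 = 818
  O-H: 1 × 475 = 475
  O=O: 2 × 488 = 976
  Σ(broken) = 4193 kJ
Bonds formed (products):
  C=O: 4 × 818 = 3272
  O-H: 4 × 475 = 1900
  Σ(formed) = 5172 kJ
ΔH = Σ(broken) − Σ(formed) = 4193 − 5172 = −979 kJ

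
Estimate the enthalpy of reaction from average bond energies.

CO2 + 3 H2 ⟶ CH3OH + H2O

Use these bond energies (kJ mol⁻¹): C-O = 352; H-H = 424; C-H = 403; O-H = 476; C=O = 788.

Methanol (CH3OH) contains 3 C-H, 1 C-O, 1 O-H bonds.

Bonds broken (reactants):
  C=O: 2 × 788 = 1576
  H-H: 3 × 424 = 1272
  Σ(broken) = 2848 kJ
Bonds formed (products):
  C-H: 3 × 403 = 1209
  C-O: 1 × 352 = 352
  O-H: 3 × 476 = 1428
  Σ(formed) = 2989 kJ
ΔH = Σ(broken) − Σ(formed) = 2848 − 2989 = −141 kJ

ΔH ≈ −141 kJ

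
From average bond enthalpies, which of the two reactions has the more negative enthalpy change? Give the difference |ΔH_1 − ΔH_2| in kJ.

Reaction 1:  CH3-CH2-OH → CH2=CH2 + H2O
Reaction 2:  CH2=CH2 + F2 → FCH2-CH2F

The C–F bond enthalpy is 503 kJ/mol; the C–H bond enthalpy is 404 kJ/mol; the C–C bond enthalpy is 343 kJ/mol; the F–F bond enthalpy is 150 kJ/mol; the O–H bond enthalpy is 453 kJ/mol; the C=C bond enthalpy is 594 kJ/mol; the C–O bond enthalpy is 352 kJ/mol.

Reaction 1:
  Bonds broken (reactants):
    C–C: 1 × 343 = 343
    C–H: 5 × 404 = 2020
    C–O: 1 × 352 = 352
    O–H: 1 × 453 = 453
    Σ(broken) = 3168 kJ
  Bonds formed (products):
    C–H: 4 × 404 = 1616
    C=C: 1 × 594 = 594
    O–H: 2 × 453 = 906
    Σ(formed) = 3116 kJ
  ΔH_1 = 3168 − 3116 = +52 kJ
Reaction 2:
  Bonds broken (reactants):
    C–H: 4 × 404 = 1616
    C=C: 1 × 594 = 594
    F–F: 1 × 150 = 150
    Σ(broken) = 2360 kJ
  Bonds formed (products):
    C–C: 1 × 343 = 343
    C–F: 2 × 503 = 1006
    C–H: 4 × 404 = 1616
    Σ(formed) = 2965 kJ
  ΔH_2 = 2360 − 2965 = −605 kJ
ΔH_1 − ΔH_2 = +657 kJ, so reaction 2 has the more negative ΔH; |ΔH_1 − ΔH_2| = 657 kJ.

Reaction 2, by 657 kJ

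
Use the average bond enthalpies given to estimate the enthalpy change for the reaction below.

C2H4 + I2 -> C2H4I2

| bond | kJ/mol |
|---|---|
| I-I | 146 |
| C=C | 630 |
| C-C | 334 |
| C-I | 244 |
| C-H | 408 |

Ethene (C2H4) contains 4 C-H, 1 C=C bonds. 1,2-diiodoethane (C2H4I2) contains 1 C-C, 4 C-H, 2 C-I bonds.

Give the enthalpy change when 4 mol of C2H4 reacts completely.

ΔH = −184 kJ

Bonds broken (reactants):
  C-H: 4 × 408 = 1632
  C=C: 1 × 630 = 630
  I-I: 1 × 146 = 146
  Σ(broken) = 2408 kJ
Bonds formed (products):
  C-C: 1 × 334 = 334
  C-H: 4 × 408 = 1632
  C-I: 2 × 244 = 488
  Σ(formed) = 2454 kJ
ΔH = Σ(broken) − Σ(formed) = 2408 − 2454 = −46 kJ
For 4× the reaction as written: 4 × (−46) = −184 kJ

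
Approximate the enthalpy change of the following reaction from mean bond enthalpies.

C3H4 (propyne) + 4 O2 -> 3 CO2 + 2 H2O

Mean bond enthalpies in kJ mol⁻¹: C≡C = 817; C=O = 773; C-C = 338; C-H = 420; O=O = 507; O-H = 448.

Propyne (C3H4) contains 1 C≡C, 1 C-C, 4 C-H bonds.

Bonds broken (reactants):
  C≡C: 1 × 817 = 817
  C-C: 1 × 338 = 338
  C-H: 4 × 420 = 1680
  O=O: 4 × 507 = 2028
  Σ(broken) = 4863 kJ
Bonds formed (products):
  C=O: 6 × 773 = 4638
  O-H: 4 × 448 = 1792
  Σ(formed) = 6430 kJ
ΔH = Σ(broken) − Σ(formed) = 4863 − 6430 = −1567 kJ

ΔH ≈ −1567 kJ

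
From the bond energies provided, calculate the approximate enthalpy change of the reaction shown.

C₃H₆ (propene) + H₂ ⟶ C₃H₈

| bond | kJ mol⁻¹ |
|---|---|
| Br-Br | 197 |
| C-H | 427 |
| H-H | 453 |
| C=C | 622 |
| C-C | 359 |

ΔH ≈ −138 kJ

Bonds broken (reactants):
  C-C: 1 × 359 = 359
  C-H: 6 × 427 = 2562
  C=C: 1 × 622 = 622
  H-H: 1 × 453 = 453
  Σ(broken) = 3996 kJ
Bonds formed (products):
  C-C: 2 × 359 = 718
  C-H: 8 × 427 = 3416
  Σ(formed) = 4134 kJ
ΔH = Σ(broken) − Σ(formed) = 3996 − 4134 = −138 kJ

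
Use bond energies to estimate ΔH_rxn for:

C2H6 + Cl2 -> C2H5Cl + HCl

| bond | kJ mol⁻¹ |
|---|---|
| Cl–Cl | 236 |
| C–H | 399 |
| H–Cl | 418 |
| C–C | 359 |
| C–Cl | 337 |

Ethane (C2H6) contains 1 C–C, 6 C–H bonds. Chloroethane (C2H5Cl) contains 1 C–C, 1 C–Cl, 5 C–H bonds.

ΔH ≈ −120 kJ

Bonds broken (reactants):
  C–C: 1 × 359 = 359
  C–H: 6 × 399 = 2394
  Cl–Cl: 1 × 236 = 236
  Σ(broken) = 2989 kJ
Bonds formed (products):
  C–C: 1 × 359 = 359
  C–Cl: 1 × 337 = 337
  C–H: 5 × 399 = 1995
  H–Cl: 1 × 418 = 418
  Σ(formed) = 3109 kJ
ΔH = Σ(broken) − Σ(formed) = 2989 − 3109 = −120 kJ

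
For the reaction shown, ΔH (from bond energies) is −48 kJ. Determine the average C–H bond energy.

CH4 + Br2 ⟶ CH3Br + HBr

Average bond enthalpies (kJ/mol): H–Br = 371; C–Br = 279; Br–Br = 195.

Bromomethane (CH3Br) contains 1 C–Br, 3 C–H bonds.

Let D be the C–H bond energy.
Σ(broken) = 1×195 + 4×D = 195 + 4D
Σ(formed) = 1×279 + 3×D + 1×371 = 650 + 3D
ΔH = Σ(broken) − Σ(formed) = (195 + 4D) − (650 + 3D) = −455 + D
Setting this equal to −48 kJ gives D = 407 kJ/mol.

D(C–H) ≈ 407 kJ/mol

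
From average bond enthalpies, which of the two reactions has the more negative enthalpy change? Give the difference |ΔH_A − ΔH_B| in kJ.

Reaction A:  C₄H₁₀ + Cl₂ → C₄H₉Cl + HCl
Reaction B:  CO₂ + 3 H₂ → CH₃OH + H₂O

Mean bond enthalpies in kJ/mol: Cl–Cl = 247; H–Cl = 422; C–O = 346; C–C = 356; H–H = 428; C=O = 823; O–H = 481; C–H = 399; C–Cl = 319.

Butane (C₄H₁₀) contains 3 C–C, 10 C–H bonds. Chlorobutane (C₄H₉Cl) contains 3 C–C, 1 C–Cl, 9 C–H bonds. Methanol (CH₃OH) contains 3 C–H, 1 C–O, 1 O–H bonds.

Reaction A:
  Bonds broken (reactants):
    C–C: 3 × 356 = 1068
    C–H: 10 × 399 = 3990
    Cl–Cl: 1 × 247 = 247
    Σ(broken) = 5305 kJ
  Bonds formed (products):
    C–C: 3 × 356 = 1068
    C–Cl: 1 × 319 = 319
    C–H: 9 × 399 = 3591
    H–Cl: 1 × 422 = 422
    Σ(formed) = 5400 kJ
  ΔH_A = 5305 − 5400 = −95 kJ
Reaction B:
  Bonds broken (reactants):
    C=O: 2 × 823 = 1646
    H–H: 3 × 428 = 1284
    Σ(broken) = 2930 kJ
  Bonds formed (products):
    C–H: 3 × 399 = 1197
    C–O: 1 × 346 = 346
    O–H: 3 × 481 = 1443
    Σ(formed) = 2986 kJ
  ΔH_B = 2930 − 2986 = −56 kJ
ΔH_A − ΔH_B = −39 kJ, so reaction A has the more negative ΔH; |ΔH_A − ΔH_B| = 39 kJ.

Reaction A, by 39 kJ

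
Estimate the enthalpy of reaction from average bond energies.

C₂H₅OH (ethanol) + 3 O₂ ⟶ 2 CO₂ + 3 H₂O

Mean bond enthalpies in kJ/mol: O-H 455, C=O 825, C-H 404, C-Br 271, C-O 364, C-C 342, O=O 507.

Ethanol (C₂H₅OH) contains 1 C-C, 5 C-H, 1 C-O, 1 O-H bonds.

ΔH ≈ −1328 kJ

Bonds broken (reactants):
  C-C: 1 × 342 = 342
  C-H: 5 × 404 = 2020
  C-O: 1 × 364 = 364
  O-H: 1 × 455 = 455
  O=O: 3 × 507 = 1521
  Σ(broken) = 4702 kJ
Bonds formed (products):
  C=O: 4 × 825 = 3300
  O-H: 6 × 455 = 2730
  Σ(formed) = 6030 kJ
ΔH = Σ(broken) − Σ(formed) = 4702 − 6030 = −1328 kJ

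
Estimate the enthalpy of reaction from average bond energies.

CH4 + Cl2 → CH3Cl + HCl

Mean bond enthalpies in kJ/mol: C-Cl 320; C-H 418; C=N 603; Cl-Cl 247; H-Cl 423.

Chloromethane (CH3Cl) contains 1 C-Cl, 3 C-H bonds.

ΔH ≈ −78 kJ

Bonds broken (reactants):
  C-H: 4 × 418 = 1672
  Cl-Cl: 1 × 247 = 247
  Σ(broken) = 1919 kJ
Bonds formed (products):
  C-Cl: 1 × 320 = 320
  C-H: 3 × 418 = 1254
  H-Cl: 1 × 423 = 423
  Σ(formed) = 1997 kJ
ΔH = Σ(broken) − Σ(formed) = 1919 − 1997 = −78 kJ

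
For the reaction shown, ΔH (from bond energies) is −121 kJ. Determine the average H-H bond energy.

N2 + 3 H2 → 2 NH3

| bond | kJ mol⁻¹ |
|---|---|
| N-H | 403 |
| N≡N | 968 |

Let D be the H-H bond energy.
Σ(broken) = 3×D + 1×968 = 968 + 3D
Σ(formed) = 6×403 = 2418
ΔH = Σ(broken) − Σ(formed) = (968 + 3D) − (2418) = −1450 + 3D
Setting this equal to −121 kJ gives 3D = 1329, so D = 443 kJ/mol.

D(H-H) ≈ 443 kJ/mol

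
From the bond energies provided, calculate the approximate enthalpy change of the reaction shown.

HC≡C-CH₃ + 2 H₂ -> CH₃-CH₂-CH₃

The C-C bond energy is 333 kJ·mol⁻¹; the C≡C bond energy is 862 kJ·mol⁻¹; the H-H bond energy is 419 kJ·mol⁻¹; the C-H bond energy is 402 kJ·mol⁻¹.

Bonds broken (reactants):
  C≡C: 1 × 862 = 862
  C-C: 1 × 333 = 333
  C-H: 4 × 402 = 1608
  H-H: 2 × 419 = 838
  Σ(broken) = 3641 kJ
Bonds formed (products):
  C-C: 2 × 333 = 666
  C-H: 8 × 402 = 3216
  Σ(formed) = 3882 kJ
ΔH = Σ(broken) − Σ(formed) = 3641 − 3882 = −241 kJ

ΔH ≈ −241 kJ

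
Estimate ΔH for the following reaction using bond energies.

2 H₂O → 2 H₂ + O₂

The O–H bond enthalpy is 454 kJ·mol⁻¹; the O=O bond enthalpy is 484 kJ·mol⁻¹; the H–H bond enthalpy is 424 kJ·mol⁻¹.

ΔH ≈ +484 kJ

Bonds broken (reactants):
  O–H: 4 × 454 = 1816
  Σ(broken) = 1816 kJ
Bonds formed (products):
  H–H: 2 × 424 = 848
  O=O: 1 × 484 = 484
  Σ(formed) = 1332 kJ
ΔH = Σ(broken) − Σ(formed) = 1816 − 1332 = +484 kJ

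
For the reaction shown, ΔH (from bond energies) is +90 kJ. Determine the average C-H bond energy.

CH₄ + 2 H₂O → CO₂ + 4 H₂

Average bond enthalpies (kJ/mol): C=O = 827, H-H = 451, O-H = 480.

Let D be the C-H bond energy.
Σ(broken) = 4×D + 4×480 = 1920 + 4D
Σ(formed) = 2×827 + 4×451 = 3458
ΔH = Σ(broken) − Σ(formed) = (1920 + 4D) − (3458) = −1538 + 4D
Setting this equal to +90 kJ gives 4D = 1628, so D = 407 kJ/mol.

D(C-H) ≈ 407 kJ/mol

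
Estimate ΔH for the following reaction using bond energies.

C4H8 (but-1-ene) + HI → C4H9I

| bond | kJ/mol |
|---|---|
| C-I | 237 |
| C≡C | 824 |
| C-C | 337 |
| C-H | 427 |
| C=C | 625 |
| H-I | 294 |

Bonds broken (reactants):
  C-C: 2 × 337 = 674
  C-H: 8 × 427 = 3416
  C=C: 1 × 625 = 625
  H-I: 1 × 294 = 294
  Σ(broken) = 5009 kJ
Bonds formed (products):
  C-C: 3 × 337 = 1011
  C-H: 9 × 427 = 3843
  C-I: 1 × 237 = 237
  Σ(formed) = 5091 kJ
ΔH = Σ(broken) − Σ(formed) = 5009 − 5091 = −82 kJ

ΔH ≈ −82 kJ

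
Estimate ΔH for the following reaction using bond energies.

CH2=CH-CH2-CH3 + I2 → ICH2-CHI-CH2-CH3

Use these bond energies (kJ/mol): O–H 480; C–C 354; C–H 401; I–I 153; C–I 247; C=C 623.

ΔH ≈ −72 kJ

Bonds broken (reactants):
  C–C: 2 × 354 = 708
  C–H: 8 × 401 = 3208
  C=C: 1 × 623 = 623
  I–I: 1 × 153 = 153
  Σ(broken) = 4692 kJ
Bonds formed (products):
  C–C: 3 × 354 = 1062
  C–H: 8 × 401 = 3208
  C–I: 2 × 247 = 494
  Σ(formed) = 4764 kJ
ΔH = Σ(broken) − Σ(formed) = 4692 − 4764 = −72 kJ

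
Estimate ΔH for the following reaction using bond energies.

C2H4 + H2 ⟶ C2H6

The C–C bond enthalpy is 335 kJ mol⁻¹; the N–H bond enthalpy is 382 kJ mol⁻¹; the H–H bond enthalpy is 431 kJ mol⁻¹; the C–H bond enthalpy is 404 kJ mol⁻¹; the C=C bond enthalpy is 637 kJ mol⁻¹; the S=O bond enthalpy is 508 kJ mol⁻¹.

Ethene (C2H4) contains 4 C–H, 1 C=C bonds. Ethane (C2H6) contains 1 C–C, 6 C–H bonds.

ΔH ≈ −75 kJ

Bonds broken (reactants):
  C–H: 4 × 404 = 1616
  C=C: 1 × 637 = 637
  H–H: 1 × 431 = 431
  Σ(broken) = 2684 kJ
Bonds formed (products):
  C–C: 1 × 335 = 335
  C–H: 6 × 404 = 2424
  Σ(formed) = 2759 kJ
ΔH = Σ(broken) − Σ(formed) = 2684 − 2759 = −75 kJ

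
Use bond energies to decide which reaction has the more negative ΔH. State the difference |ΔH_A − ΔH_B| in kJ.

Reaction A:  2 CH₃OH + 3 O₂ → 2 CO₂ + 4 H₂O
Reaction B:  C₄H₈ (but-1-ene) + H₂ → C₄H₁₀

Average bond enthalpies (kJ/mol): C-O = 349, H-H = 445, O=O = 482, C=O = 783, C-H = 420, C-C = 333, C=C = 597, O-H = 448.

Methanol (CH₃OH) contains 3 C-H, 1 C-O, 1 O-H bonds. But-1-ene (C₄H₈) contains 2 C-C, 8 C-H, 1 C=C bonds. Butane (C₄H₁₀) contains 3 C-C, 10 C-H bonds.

Reaction A:
  Bonds broken (reactants):
    C-H: 6 × 420 = 2520
    C-O: 2 × 349 = 698
    O-H: 2 × 448 = 896
    O=O: 3 × 482 = 1446
    Σ(broken) = 5560 kJ
  Bonds formed (products):
    C=O: 4 × 783 = 3132
    O-H: 8 × 448 = 3584
    Σ(formed) = 6716 kJ
  ΔH_A = 5560 − 6716 = −1156 kJ
Reaction B:
  Bonds broken (reactants):
    C-C: 2 × 333 = 666
    C-H: 8 × 420 = 3360
    C=C: 1 × 597 = 597
    H-H: 1 × 445 = 445
    Σ(broken) = 5068 kJ
  Bonds formed (products):
    C-C: 3 × 333 = 999
    C-H: 10 × 420 = 4200
    Σ(formed) = 5199 kJ
  ΔH_B = 5068 − 5199 = −131 kJ
ΔH_A − ΔH_B = −1025 kJ, so reaction A has the more negative ΔH; |ΔH_A − ΔH_B| = 1025 kJ.

Reaction A, by 1025 kJ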